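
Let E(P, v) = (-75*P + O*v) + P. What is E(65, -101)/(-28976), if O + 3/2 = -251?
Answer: -41385/57952 ≈ -0.71413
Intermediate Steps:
O = -505/2 (O = -3/2 - 251 = -505/2 ≈ -252.50)
E(P, v) = -74*P - 505*v/2 (E(P, v) = (-75*P - 505*v/2) + P = -74*P - 505*v/2)
E(65, -101)/(-28976) = (-74*65 - 505/2*(-101))/(-28976) = (-4810 + 51005/2)*(-1/28976) = (41385/2)*(-1/28976) = -41385/57952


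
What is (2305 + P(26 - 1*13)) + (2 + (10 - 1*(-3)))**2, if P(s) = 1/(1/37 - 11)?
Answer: 1027143/406 ≈ 2529.9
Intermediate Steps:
P(s) = -37/406 (P(s) = 1/(1/37 - 11) = 1/(-406/37) = -37/406)
(2305 + P(26 - 1*13)) + (2 + (10 - 1*(-3)))**2 = (2305 - 37/406) + (2 + (10 - 1*(-3)))**2 = 935793/406 + (2 + (10 + 3))**2 = 935793/406 + (2 + 13)**2 = 935793/406 + 15**2 = 935793/406 + 225 = 1027143/406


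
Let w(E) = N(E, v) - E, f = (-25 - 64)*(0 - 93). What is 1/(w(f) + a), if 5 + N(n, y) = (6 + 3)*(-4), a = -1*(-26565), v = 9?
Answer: 1/18247 ≈ 5.4804e-5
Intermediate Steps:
a = 26565
N(n, y) = -41 (N(n, y) = -5 + (6 + 3)*(-4) = -5 + 9*(-4) = -5 - 36 = -41)
f = 8277 (f = -89*(-93) = 8277)
w(E) = -41 - E
1/(w(f) + a) = 1/((-41 - 1*8277) + 26565) = 1/((-41 - 8277) + 26565) = 1/(-8318 + 26565) = 1/18247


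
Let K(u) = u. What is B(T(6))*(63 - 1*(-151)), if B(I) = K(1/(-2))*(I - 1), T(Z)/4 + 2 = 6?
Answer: -1605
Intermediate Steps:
T(Z) = 16 (T(Z) = -8 + 4*6 = -8 + 24 = 16)
B(I) = ½ - I/2 (B(I) = (I - 1)/(-2) = -(-1 + I)/2 = ½ - I/2)
B(T(6))*(63 - 1*(-151)) = (½ - ½*16)*(63 - 1*(-151)) = (½ - 8)*(63 + 151) = -15/2*214 = -1605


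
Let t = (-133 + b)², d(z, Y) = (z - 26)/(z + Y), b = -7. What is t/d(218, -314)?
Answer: -9800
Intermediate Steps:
d(z, Y) = (-26 + z)/(Y + z)
t = 19600 (t = (-133 - 7)² = (-140)² = 19600)
t/d(218, -314) = 19600/(((-26 + 218)/(-314 + 218))) = 19600/((192/(-96))) = 19600/((-1/96*192)) = 19600/(-2) = 19600*(-½) = -9800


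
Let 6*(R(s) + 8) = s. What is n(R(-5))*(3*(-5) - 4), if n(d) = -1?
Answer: 19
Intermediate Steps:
R(s) = -8 + s/6
n(R(-5))*(3*(-5) - 4) = -(3*(-5) - 4) = -(-15 - 4) = -1*(-19) = 19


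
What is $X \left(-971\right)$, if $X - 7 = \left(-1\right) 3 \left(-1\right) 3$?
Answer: $-15536$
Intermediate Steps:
$X = 16$ ($X = 7 + \left(-1\right) 3 \left(-1\right) 3 = 7 + \left(-3\right) \left(-1\right) 3 = 7 + 3 \cdot 3 = 7 + 9 = 16$)
$X \left(-971\right) = 16 \left(-971\right) = -15536$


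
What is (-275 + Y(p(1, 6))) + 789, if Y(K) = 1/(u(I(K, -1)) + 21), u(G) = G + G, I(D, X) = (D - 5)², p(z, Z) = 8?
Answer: 20047/39 ≈ 514.03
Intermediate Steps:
I(D, X) = (-5 + D)²
u(G) = 2*G
Y(K) = 1/(21 + 2*(-5 + K)²) (Y(K) = 1/(2*(-5 + K)² + 21) = 1/(21 + 2*(-5 + K)²))
(-275 + Y(p(1, 6))) + 789 = (-275 + 1/(21 + 2*(-5 + 8)²)) + 789 = (-275 + 1/(21 + 2*3²)) + 789 = (-275 + 1/(21 + 2*9)) + 789 = (-275 + 1/(21 + 18)) + 789 = (-275 + 1/39) + 789 = -10724/39 + 789 = 20047/39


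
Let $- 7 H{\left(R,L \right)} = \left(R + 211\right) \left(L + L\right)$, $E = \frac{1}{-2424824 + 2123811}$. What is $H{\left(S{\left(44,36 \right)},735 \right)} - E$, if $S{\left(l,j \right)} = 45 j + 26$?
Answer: $- \frac{117386039609}{301013} \approx -3.8997 \cdot 10^{5}$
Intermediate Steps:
$E = - \frac{1}{301013}$ ($E = \frac{1}{-301013} = - \frac{1}{301013} \approx -3.3221 \cdot 10^{-6}$)
$S{\left(l,j \right)} = 26 + 45 j$
$H{\left(R,L \right)} = - \frac{2 L \left(211 + R\right)}{7}$ ($H{\left(R,L \right)} = - \frac{\left(R + 211\right) \left(L + L\right)}{7} = - \frac{\left(211 + R\right) 2 L}{7} = - \frac{2 L \left(211 + R\right)}{7}$)
$H{\left(S{\left(44,36 \right)},735 \right)} - E = \left(- \frac{2}{7}\right) 735 \left(211 + \left(26 + 45 \cdot 36\right)\right) - - \frac{1}{301013} = \left(- \frac{2}{7}\right) 735 \left(211 + \left(26 + 1620\right)\right) + \frac{1}{301013} = \left(- \frac{2}{7}\right) 735 \left(211 + 1646\right) + \frac{1}{301013} = \left(- \frac{2}{7}\right) 735 \cdot 1857 + \frac{1}{301013} = -389970 + \frac{1}{301013} = - \frac{117386039609}{301013}$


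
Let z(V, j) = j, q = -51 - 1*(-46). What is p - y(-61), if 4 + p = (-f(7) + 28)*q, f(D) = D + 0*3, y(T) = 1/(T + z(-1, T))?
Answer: -13297/122 ≈ -108.99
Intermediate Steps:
q = -5 (q = -51 + 46 = -5)
y(T) = 1/(2*T) (y(T) = 1/(T + T) = 1/(2*T))
f(D) = D (f(D) = D + 0 = D)
p = -109 (p = -4 + (-1*7 + 28)*(-5) = -4 + (-7 + 28)*(-5) = -4 + 21*(-5) = -4 - 105 = -109)
p - y(-61) = -109 - 1/(2*(-61)) = -109 - (-1)/(2*61) = -109 - 1*(-1/122) = -109 + 1/122 = -13297/122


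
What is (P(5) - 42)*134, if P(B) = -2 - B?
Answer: -6566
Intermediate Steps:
(P(5) - 42)*134 = ((-2 - 1*5) - 42)*134 = ((-2 - 5) - 42)*134 = (-7 - 42)*134 = -49*134 = -6566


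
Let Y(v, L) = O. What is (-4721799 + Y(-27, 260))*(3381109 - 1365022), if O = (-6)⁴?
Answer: -9516944731761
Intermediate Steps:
O = 1296
Y(v, L) = 1296
(-4721799 + Y(-27, 260))*(3381109 - 1365022) = (-4721799 + 1296)*(3381109 - 1365022) = -4720503*2016087 = -9516944731761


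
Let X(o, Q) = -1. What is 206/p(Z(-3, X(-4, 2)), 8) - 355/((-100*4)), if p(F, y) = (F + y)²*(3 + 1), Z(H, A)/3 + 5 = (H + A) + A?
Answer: 9621/9680 ≈ 0.99391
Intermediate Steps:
Z(H, A) = -15 + 3*H + 6*A (Z(H, A) = -15 + 3*((H + A) + A) = -15 + 3*((A + H) + A) = -15 + 3*(H + 2*A) = -15 + (3*H + 6*A) = -15 + 3*H + 6*A)
p(F, y) = 4*(F + y)² (p(F, y) = (F + y)²*4 = 4*(F + y)²)
206/p(Z(-3, X(-4, 2)), 8) - 355/((-100*4)) = 206/((4*((-15 + 3*(-3) + 6*(-1)) + 8)²)) - 355/((-100*4)) = 206/((4*((-15 - 9 - 6) + 8)²)) - 355/(-400) = 206/((4*(-30 + 8)²)) - 355*(-1/400) = 206/((4*(-22)²)) + 71/80 = 206/((4*484)) + 71/80 = 206/1936 + 71/80 = 206*(1/1936) + 71/80 = 103/968 + 71/80 = 9621/9680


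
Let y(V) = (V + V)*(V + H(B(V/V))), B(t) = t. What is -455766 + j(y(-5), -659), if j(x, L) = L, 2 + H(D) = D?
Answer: -456425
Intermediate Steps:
H(D) = -2 + D
y(V) = 2*V*(-1 + V) (y(V) = (V + V)*(V + (-2 + V/V)) = (2*V)*(V + (-2 + 1)) = (2*V)*(V - 1) = (2*V)*(-1 + V) = 2*V*(-1 + V))
-455766 + j(y(-5), -659) = -455766 - 659 = -456425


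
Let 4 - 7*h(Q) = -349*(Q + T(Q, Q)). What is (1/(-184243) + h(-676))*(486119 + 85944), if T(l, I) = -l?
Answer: 421590408795/1289701 ≈ 3.2689e+5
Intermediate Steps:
h(Q) = 4/7 (h(Q) = 4/7 - (-349)*(Q - Q)/7 = 4/7 - (-349)*0/7 = 4/7 - ⅐*0 = 4/7 + 0 = 4/7)
(1/(-184243) + h(-676))*(486119 + 85944) = (1/(-184243) + 4/7)*(486119 + 85944) = (-1/184243 + 4/7)*572063 = (736965/1289701)*572063 = 421590408795/1289701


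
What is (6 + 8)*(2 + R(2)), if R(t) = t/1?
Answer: 56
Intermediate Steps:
R(t) = t (R(t) = t*1 = t)
(6 + 8)*(2 + R(2)) = (6 + 8)*(2 + 2) = 14*4 = 56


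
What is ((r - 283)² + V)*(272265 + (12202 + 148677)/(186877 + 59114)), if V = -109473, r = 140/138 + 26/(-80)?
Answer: -7595112026969506635337/936930520800 ≈ -8.1064e+9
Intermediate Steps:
r = 1903/2760 (r = 140*(1/138) + 26*(-1/80) = 70/69 - 13/40 = 1903/2760 ≈ 0.68949)
((r - 283)² + V)*(272265 + (12202 + 148677)/(186877 + 59114)) = ((1903/2760 - 283)² - 109473)*(272265 + (12202 + 148677)/(186877 + 59114)) = ((-779177/2760)² - 109473)*(272265 + 160879/245991) = (607116797329/7617600 - 109473)*(272265 + 160879*(1/245991)) = -226804727471*(272265 + 160879/245991)/7617600 = -226804727471/7617600*66974900494/245991 = -7595112026969506635337/936930520800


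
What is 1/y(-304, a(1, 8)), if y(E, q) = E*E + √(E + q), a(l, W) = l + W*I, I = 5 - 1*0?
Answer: 92416/8540717319 - I*√263/8540717319 ≈ 1.0821e-5 - 1.8988e-9*I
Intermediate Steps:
I = 5 (I = 5 + 0 = 5)
a(l, W) = l + 5*W (a(l, W) = l + W*5 = l + 5*W)
y(E, q) = E² + √(E + q)
1/y(-304, a(1, 8)) = 1/((-304)² + √(-304 + (1 + 5*8))) = 1/(92416 + √(-304 + (1 + 40))) = 1/(92416 + √(-304 + 41)) = 1/(92416 + √(-263)) = 1/(92416 + I*√263)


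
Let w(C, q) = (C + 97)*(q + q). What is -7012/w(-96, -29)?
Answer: 3506/29 ≈ 120.90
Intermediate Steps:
w(C, q) = 2*q*(97 + C) (w(C, q) = (97 + C)*(2*q) = 2*q*(97 + C))
-7012/w(-96, -29) = -7012*(-1/(58*(97 - 96))) = -7012/(2*(-29)*1) = -7012/(-58) = -7012*(-1/58) = 3506/29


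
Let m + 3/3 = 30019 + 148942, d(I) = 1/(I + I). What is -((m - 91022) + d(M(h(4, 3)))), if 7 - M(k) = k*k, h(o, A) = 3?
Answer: -351751/4 ≈ -87938.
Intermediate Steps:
M(k) = 7 - k**2 (M(k) = 7 - k*k = 7 - k**2)
d(I) = 1/(2*I)
m = 178960 (m = -1 + (30019 + 148942) = -1 + 178961 = 178960)
-((m - 91022) + d(M(h(4, 3)))) = -((178960 - 91022) + 1/(2*(7 - 1*3**2))) = -(87938 + 1/(2*(7 - 1*9))) = -(87938 + 1/(2*(7 - 9))) = -(87938 + (1/2)/(-2)) = -(87938 + (1/2)*(-1/2)) = -(87938 - 1/4) = -1*351751/4 = -351751/4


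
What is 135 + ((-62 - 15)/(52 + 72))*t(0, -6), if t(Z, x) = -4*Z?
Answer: 135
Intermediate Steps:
135 + ((-62 - 15)/(52 + 72))*t(0, -6) = 135 + ((-62 - 15)/(52 + 72))*(-4*0) = 135 - 77/124*0 = 135 + 0 = 135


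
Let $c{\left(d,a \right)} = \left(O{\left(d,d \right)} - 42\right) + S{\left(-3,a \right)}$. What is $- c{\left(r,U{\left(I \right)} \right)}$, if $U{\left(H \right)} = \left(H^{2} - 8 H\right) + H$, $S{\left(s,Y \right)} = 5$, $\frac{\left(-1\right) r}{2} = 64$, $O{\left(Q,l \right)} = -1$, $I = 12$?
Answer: $38$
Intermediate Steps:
$r = -128$ ($r = \left(-2\right) 64 = -128$)
$U{\left(H \right)} = H^{2} - 7 H$
$c{\left(d,a \right)} = -38$ ($c{\left(d,a \right)} = \left(-1 - 42\right) + 5 = -43 + 5 = -38$)
$- c{\left(r,U{\left(I \right)} \right)} = \left(-1\right) \left(-38\right) = 38$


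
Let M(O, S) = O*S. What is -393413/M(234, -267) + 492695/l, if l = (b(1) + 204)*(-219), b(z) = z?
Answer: -874688105/186996654 ≈ -4.6776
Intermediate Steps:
l = -44895 (l = (1 + 204)*(-219) = 205*(-219) = -44895)
-393413/M(234, -267) + 492695/l = -393413/(234*(-267)) + 492695/(-44895) = -393413/(-62478) + 492695*(-1/44895) = -393413*(-1/62478) - 98539/8979 = 393413/62478 - 98539/8979 = -874688105/186996654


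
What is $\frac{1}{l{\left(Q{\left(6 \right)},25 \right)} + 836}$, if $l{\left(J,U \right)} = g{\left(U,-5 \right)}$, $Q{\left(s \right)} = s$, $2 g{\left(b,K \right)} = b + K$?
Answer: $\frac{1}{846} \approx 0.001182$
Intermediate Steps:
$g{\left(b,K \right)} = \frac{K}{2} + \frac{b}{2}$ ($g{\left(b,K \right)} = \frac{b + K}{2} = \frac{K + b}{2} = \frac{K}{2} + \frac{b}{2}$)
$l{\left(J,U \right)} = - \frac{5}{2} + \frac{U}{2}$ ($l{\left(J,U \right)} = \frac{1}{2} \left(-5\right) + \frac{U}{2} = - \frac{5}{2} + \frac{U}{2}$)
$\frac{1}{l{\left(Q{\left(6 \right)},25 \right)} + 836} = \frac{1}{\left(- \frac{5}{2} + \frac{1}{2} \cdot 25\right) + 836} = \frac{1}{\left(- \frac{5}{2} + \frac{25}{2}\right) + 836} = \frac{1}{10 + 836} = \frac{1}{846}$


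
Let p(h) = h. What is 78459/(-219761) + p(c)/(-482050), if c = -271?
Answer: -37761605719/105935790050 ≈ -0.35646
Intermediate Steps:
78459/(-219761) + p(c)/(-482050) = 78459/(-219761) - 271/(-482050) = 78459*(-1/219761) - 271*(-1/482050) = -78459/219761 + 271/482050 = -37761605719/105935790050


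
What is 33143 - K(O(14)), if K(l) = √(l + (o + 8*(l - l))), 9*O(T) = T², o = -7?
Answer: 33143 - √133/3 ≈ 33139.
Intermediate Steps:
O(T) = T²/9
K(l) = √(-7 + l) (K(l) = √(l + (-7 + 8*(l - l))) = √(l + (-7 + 8*0)) = √(l + (-7 + 0)) = √(l - 7) = √(-7 + l))
33143 - K(O(14)) = 33143 - √(-7 + (⅑)*14²) = 33143 - √(-7 + (⅑)*196) = 33143 - √(-7 + 196/9) = 33143 - √(133/9) = 33143 - √133/3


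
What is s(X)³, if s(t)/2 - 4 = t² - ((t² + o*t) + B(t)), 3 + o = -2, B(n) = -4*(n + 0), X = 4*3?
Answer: 11239424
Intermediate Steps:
X = 12
B(n) = -4*n
o = -5 (o = -3 - 2 = -5)
s(t) = 8 + 18*t (s(t) = 8 + 2*(t² - ((t² - 5*t) - 4*t)) = 8 + 2*(t² - (t² - 9*t)) = 8 + 2*(t² + (-t² + 9*t)) = 8 + 2*(9*t) = 8 + 18*t)
s(X)³ = (8 + 18*12)³ = (8 + 216)³ = 224³ = 11239424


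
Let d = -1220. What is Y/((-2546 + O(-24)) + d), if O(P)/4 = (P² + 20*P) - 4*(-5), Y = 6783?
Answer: -6783/3302 ≈ -2.0542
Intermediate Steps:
O(P) = 80 + 4*P² + 80*P (O(P) = 4*((P² + 20*P) - 4*(-5)) = 4*((P² + 20*P) + 20) = 4*(20 + P² + 20*P) = 80 + 4*P² + 80*P)
Y/((-2546 + O(-24)) + d) = 6783/((-2546 + (80 + 4*(-24)² + 80*(-24))) - 1220) = 6783/((-2546 + (80 + 4*576 - 1920)) - 1220) = 6783/((-2546 + (80 + 2304 - 1920)) - 1220) = 6783/((-2546 + 464) - 1220) = 6783/(-2082 - 1220) = 6783/(-3302) = 6783*(-1/3302) = -6783/3302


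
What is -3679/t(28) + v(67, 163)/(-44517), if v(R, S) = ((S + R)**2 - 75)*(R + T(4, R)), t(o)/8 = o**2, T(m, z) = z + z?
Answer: -22252925481/93070208 ≈ -239.10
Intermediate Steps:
T(m, z) = 2*z
t(o) = 8*o**2
v(R, S) = 3*R*(-75 + (R + S)**2) (v(R, S) = ((S + R)**2 - 75)*(R + 2*R) = ((R + S)**2 - 75)*(3*R) = (-75 + (R + S)**2)*(3*R) = 3*R*(-75 + (R + S)**2))
-3679/t(28) + v(67, 163)/(-44517) = -3679/(8*28**2) + (3*67*(-75 + (67 + 163)**2))/(-44517) = -3679/(8*784) + (3*67*(-75 + 230**2))*(-1/44517) = -3679/6272 + (3*67*(-75 + 52900))*(-1/44517) = -3679*1/6272 + (3*67*52825)*(-1/44517) = -3679/6272 + 10617825*(-1/44517) = -3679/6272 - 3539275/14839 = -22252925481/93070208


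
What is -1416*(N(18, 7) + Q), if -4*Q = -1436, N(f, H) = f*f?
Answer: -967128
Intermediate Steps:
N(f, H) = f²
Q = 359 (Q = -¼*(-1436) = 359)
-1416*(N(18, 7) + Q) = -1416*(18² + 359) = -1416*(324 + 359) = -1416*683 = -967128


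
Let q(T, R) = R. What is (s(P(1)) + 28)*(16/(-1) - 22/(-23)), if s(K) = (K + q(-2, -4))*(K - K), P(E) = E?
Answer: -9688/23 ≈ -421.22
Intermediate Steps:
s(K) = 0 (s(K) = (K - 4)*(K - K) = (-4 + K)*0 = 0)
(s(P(1)) + 28)*(16/(-1) - 22/(-23)) = (0 + 28)*(16/(-1) - 22/(-23)) = 28*(16*(-1) - 22*(-1/23)) = 28*(-16 + 22/23) = 28*(-346/23) = -9688/23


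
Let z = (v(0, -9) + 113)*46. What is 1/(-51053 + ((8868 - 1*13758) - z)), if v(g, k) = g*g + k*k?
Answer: -1/64867 ≈ -1.5416e-5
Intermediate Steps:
v(g, k) = g**2 + k**2
z = 8924 (z = ((0**2 + (-9)**2) + 113)*46 = ((0 + 81) + 113)*46 = (81 + 113)*46 = 194*46 = 8924)
1/(-51053 + ((8868 - 1*13758) - z)) = 1/(-51053 + ((8868 - 1*13758) - 1*8924)) = 1/(-51053 + ((8868 - 13758) - 8924)) = 1/(-51053 + (-4890 - 8924)) = 1/(-51053 - 13814) = 1/(-64867) = -1/64867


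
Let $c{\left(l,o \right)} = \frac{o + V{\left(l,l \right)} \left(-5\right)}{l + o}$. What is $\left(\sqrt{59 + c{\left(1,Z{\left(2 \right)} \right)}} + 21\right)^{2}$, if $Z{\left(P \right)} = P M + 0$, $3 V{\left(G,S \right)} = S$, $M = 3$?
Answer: $\frac{10513}{21} + 4 \sqrt{6573} \approx 824.92$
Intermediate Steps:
$V{\left(G,S \right)} = \frac{S}{3}$
$Z{\left(P \right)} = 3 P$ ($Z{\left(P \right)} = P 3 + 0 = 3 P + 0 = 3 P$)
$c{\left(l,o \right)} = \frac{o - \frac{5 l}{3}}{l + o}$ ($c{\left(l,o \right)} = \frac{o + \frac{l}{3} \left(-5\right)}{l + o} = \frac{o - \frac{5 l}{3}}{l + o}$)
$\left(\sqrt{59 + c{\left(1,Z{\left(2 \right)} \right)}} + 21\right)^{2} = \left(\sqrt{59 + \frac{3 \cdot 2 - \frac{5}{3}}{1 + 3 \cdot 2}} + 21\right)^{2} = \left(\sqrt{59 + \frac{6 - \frac{5}{3}}{1 + 6}} + 21\right)^{2} = \left(\sqrt{59 + \frac{1}{7} \cdot \frac{13}{3}} + 21\right)^{2} = \left(\sqrt{59 + \frac{13}{21}} + 21\right)^{2} = \left(\sqrt{\frac{1252}{21}} + 21\right)^{2} = \left(\frac{2 \sqrt{6573}}{21} + 21\right)^{2} = \left(21 + \frac{2 \sqrt{6573}}{21}\right)^{2}$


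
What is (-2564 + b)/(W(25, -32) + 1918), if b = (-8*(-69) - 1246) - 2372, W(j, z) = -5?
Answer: -5630/1913 ≈ -2.9430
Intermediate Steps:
b = -3066 (b = (552 - 1246) - 2372 = -694 - 2372 = -3066)
(-2564 + b)/(W(25, -32) + 1918) = (-2564 - 3066)/(-5 + 1918) = -5630/1913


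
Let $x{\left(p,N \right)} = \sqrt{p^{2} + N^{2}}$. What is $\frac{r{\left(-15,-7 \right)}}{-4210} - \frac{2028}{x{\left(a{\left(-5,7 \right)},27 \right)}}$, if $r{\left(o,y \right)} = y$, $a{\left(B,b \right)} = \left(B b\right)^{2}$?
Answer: $\frac{7}{4210} - \frac{1014 \sqrt{1501354}}{750677} \approx -1.6534$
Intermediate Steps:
$a{\left(B,b \right)} = B^{2} b^{2}$
$x{\left(p,N \right)} = \sqrt{N^{2} + p^{2}}$
$\frac{r{\left(-15,-7 \right)}}{-4210} - \frac{2028}{x{\left(a{\left(-5,7 \right)},27 \right)}} = - \frac{7}{-4210} - \frac{2028}{\sqrt{27^{2} + \left(\left(-5\right)^{2} \cdot 7^{2}\right)^{2}}} = \left(-7\right) \left(- \frac{1}{4210}\right) - \frac{2028}{\sqrt{729 + \left(25 \cdot 49\right)^{2}}} = \frac{7}{4210} - \frac{2028}{\sqrt{729 + 1225^{2}}} = \frac{7}{4210} - \frac{2028}{\sqrt{729 + 1500625}} = \frac{7}{4210} - \frac{2028}{\sqrt{1501354}} = \frac{7}{4210} - 2028 \frac{\sqrt{1501354}}{1501354} = \frac{7}{4210} - \frac{1014 \sqrt{1501354}}{750677}$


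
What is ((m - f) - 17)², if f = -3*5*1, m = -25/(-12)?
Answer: 1/144 ≈ 0.0069444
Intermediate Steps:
m = 25/12 (m = -25*(-1/12) = 25/12 ≈ 2.0833)
f = -15 (f = -15*1 = -15)
((m - f) - 17)² = ((25/12 - 1*(-15)) - 17)² = ((25/12 + 15) - 17)² = (205/12 - 17)² = (1/12)² = 1/144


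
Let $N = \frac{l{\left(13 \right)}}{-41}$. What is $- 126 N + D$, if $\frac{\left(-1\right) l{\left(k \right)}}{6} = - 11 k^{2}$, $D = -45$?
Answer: $\frac{1403559}{41} \approx 34233.0$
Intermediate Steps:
$l{\left(k \right)} = 66 k^{2}$ ($l{\left(k \right)} = - 6 \left(- 11 k^{2}\right) = 66 k^{2}$)
$N = - \frac{11154}{41}$ ($N = \frac{66 \cdot 13^{2}}{-41} = 66 \cdot 169 \left(- \frac{1}{41}\right) = 11154 \left(- \frac{1}{41}\right) = - \frac{11154}{41} \approx -272.05$)
$- 126 N + D = \left(-126\right) \left(- \frac{11154}{41}\right) - 45 = \frac{1405404}{41} - 45 = \frac{1403559}{41}$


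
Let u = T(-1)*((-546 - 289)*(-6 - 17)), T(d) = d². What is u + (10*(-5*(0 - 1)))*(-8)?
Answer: 18805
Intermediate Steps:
u = 19205 (u = (-1)²*((-546 - 289)*(-6 - 17)) = 1*(-835*(-23)) = 1*19205 = 19205)
u + (10*(-5*(0 - 1)))*(-8) = 19205 + (10*(-5*(0 - 1)))*(-8) = 19205 + (10*(-5*(-1)))*(-8) = 19205 + (10*5)*(-8) = 19205 + 50*(-8) = 19205 - 400 = 18805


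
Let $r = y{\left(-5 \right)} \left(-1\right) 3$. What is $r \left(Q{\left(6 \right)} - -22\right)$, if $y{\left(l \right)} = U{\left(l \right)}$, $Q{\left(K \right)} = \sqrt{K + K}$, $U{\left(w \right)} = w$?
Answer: $330 + 30 \sqrt{3} \approx 381.96$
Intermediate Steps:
$Q{\left(K \right)} = \sqrt{2} \sqrt{K}$ ($Q{\left(K \right)} = \sqrt{2 K} = \sqrt{2} \sqrt{K}$)
$y{\left(l \right)} = l$
$r = 15$ ($r = \left(-5\right) \left(-1\right) 3 = 5 \cdot 3 = 15$)
$r \left(Q{\left(6 \right)} - -22\right) = 15 \left(\sqrt{2} \sqrt{6} - -22\right) = 15 \left(2 \sqrt{3} + 22\right) = 15 \left(22 + 2 \sqrt{3}\right) = 330 + 30 \sqrt{3}$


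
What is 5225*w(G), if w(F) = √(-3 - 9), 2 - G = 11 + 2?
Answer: 10450*I*√3 ≈ 18100.0*I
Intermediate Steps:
G = -11 (G = 2 - (11 + 2) = 2 - 1*13 = 2 - 13 = -11)
w(F) = 2*I*√3 (w(F) = √(-12) = 2*I*√3)
5225*w(G) = 5225*(2*I*√3) = 10450*I*√3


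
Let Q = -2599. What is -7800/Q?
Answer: 7800/2599 ≈ 3.0012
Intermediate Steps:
-7800/Q = -7800/(-2599) = -7800*(-1/2599) = 7800/2599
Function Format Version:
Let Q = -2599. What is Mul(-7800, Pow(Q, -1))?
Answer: Rational(7800, 2599) ≈ 3.0012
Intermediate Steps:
Mul(-7800, Pow(Q, -1)) = Mul(-7800, Pow(-2599, -1)) = Mul(-7800, Rational(-1, 2599)) = Rational(7800, 2599)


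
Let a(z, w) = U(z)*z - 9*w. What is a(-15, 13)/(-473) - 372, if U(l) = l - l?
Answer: -175839/473 ≈ -371.75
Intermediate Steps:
U(l) = 0
a(z, w) = -9*w (a(z, w) = 0*z - 9*w = 0 - 9*w = -9*w)
a(-15, 13)/(-473) - 372 = -9*13/(-473) - 372 = -117*(-1/473) - 372 = 117/473 - 372 = -175839/473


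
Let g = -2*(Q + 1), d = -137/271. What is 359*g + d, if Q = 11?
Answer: -2335073/271 ≈ -8616.5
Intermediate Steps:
d = -137/271 (d = -137*1/271 = -137/271 ≈ -0.50554)
g = -24 (g = -2*(11 + 1) = -2*12 = -24)
359*g + d = 359*(-24) - 137/271 = -8616 - 137/271 = -2335073/271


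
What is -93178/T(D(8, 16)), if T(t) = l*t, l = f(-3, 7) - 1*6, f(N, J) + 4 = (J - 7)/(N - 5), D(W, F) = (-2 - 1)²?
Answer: 46589/45 ≈ 1035.3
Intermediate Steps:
D(W, F) = 9 (D(W, F) = (-3)² = 9)
f(N, J) = -4 + (-7 + J)/(-5 + N) (f(N, J) = -4 + (J - 7)/(N - 5) = -4 + (-7 + J)/(-5 + N))
l = -10 (l = (13 + 7 - 4*(-3))/(-5 - 3) - 1*6 = (13 + 7 + 12)/(-8) - 6 = -⅛*32 - 6 = -4 - 6 = -10)
T(t) = -10*t
-93178/T(D(8, 16)) = -93178/((-10*9)) = -93178/(-90) = -93178*(-1/90) = 46589/45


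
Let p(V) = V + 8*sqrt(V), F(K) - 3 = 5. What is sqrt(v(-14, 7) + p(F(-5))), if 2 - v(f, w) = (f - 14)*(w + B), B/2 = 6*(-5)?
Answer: sqrt(-1474 + 16*sqrt(2)) ≈ 38.097*I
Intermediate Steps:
F(K) = 8 (F(K) = 3 + 5 = 8)
B = -60 (B = 2*(6*(-5)) = 2*(-30) = -60)
v(f, w) = 2 - (-60 + w)*(-14 + f) (v(f, w) = 2 - (f - 14)*(w - 60) = 2 - (-14 + f)*(-60 + w) = 2 - (-60 + w)*(-14 + f))
sqrt(v(-14, 7) + p(F(-5))) = sqrt((-838 + 14*7 + 60*(-14) - 1*(-14)*7) + (8 + 8*sqrt(8))) = sqrt((-838 + 98 - 840 + 98) + (8 + 8*(2*sqrt(2)))) = sqrt(-1482 + (8 + 16*sqrt(2))) = sqrt(-1474 + 16*sqrt(2))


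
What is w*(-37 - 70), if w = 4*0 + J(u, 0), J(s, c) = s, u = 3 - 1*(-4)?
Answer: -749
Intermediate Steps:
u = 7 (u = 3 + 4 = 7)
w = 7 (w = 4*0 + 7 = 0 + 7 = 7)
w*(-37 - 70) = 7*(-37 - 70) = 7*(-107) = -749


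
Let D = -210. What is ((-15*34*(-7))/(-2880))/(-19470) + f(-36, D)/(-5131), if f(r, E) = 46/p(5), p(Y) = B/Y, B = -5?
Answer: 86590109/9590454720 ≈ 0.0090288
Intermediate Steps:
p(Y) = -5/Y
f(r, E) = -46 (f(r, E) = 46/((-5/5)) = 46/((-5*⅕)) = 46/(-1) = 46*(-1) = -46)
((-15*34*(-7))/(-2880))/(-19470) + f(-36, D)/(-5131) = ((-15*34*(-7))/(-2880))/(-19470) - 46/(-5131) = (-510*(-7)*(-1/2880))*(-1/19470) - 46*(-1/5131) = (3570*(-1/2880))*(-1/19470) + 46/5131 = -119/96*(-1/19470) + 46/5131 = 119/1869120 + 46/5131 = 86590109/9590454720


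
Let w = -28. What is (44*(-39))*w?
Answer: 48048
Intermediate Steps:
(44*(-39))*w = (44*(-39))*(-28) = -1716*(-28) = 48048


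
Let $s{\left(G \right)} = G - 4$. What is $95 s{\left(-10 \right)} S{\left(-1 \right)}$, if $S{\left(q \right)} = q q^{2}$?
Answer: $1330$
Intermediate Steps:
$s{\left(G \right)} = -4 + G$
$S{\left(q \right)} = q^{3}$
$95 s{\left(-10 \right)} S{\left(-1 \right)} = 95 \left(-4 - 10\right) \left(-1\right)^{3} = 95 \left(-14\right) \left(-1\right) = \left(-1330\right) \left(-1\right) = 1330$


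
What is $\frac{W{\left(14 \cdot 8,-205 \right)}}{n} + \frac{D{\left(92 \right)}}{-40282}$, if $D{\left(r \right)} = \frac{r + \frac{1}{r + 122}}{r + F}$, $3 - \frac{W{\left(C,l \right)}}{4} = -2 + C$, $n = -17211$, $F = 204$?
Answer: $\frac{1091755780045}{43915983590688} \approx 0.02486$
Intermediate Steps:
$W{\left(C,l \right)} = 20 - 4 C$ ($W{\left(C,l \right)} = 12 - 4 \left(-2 + C\right) = 12 - \left(-8 + 4 C\right) = 20 - 4 C$)
$D{\left(r \right)} = \frac{r + \frac{1}{122 + r}}{204 + r}$ ($D{\left(r \right)} = \frac{r + \frac{1}{r + 122}}{r + 204} = \frac{r + \frac{1}{122 + r}}{204 + r}$)
$\frac{W{\left(14 \cdot 8,-205 \right)}}{n} + \frac{D{\left(92 \right)}}{-40282} = \frac{20 - 4 \cdot 14 \cdot 8}{-17211} + \frac{\frac{1}{24888 + 92^{2} + 326 \cdot 92} \left(1 + 92^{2} + 122 \cdot 92\right)}{-40282} = \left(20 - 448\right) \left(- \frac{1}{17211}\right) + \frac{1 + 8464 + 11224}{24888 + 8464 + 29992} \left(- \frac{1}{40282}\right) = \left(20 - 448\right) \left(- \frac{1}{17211}\right) + \frac{1}{63344} \cdot 19689 \left(- \frac{1}{40282}\right) = \left(-428\right) \left(- \frac{1}{17211}\right) + \frac{1}{63344} \cdot 19689 \left(- \frac{1}{40282}\right) = \frac{428}{17211} + \frac{19689}{63344} \left(- \frac{1}{40282}\right) = \frac{428}{17211} - \frac{19689}{2551623008} = \frac{1091755780045}{43915983590688}$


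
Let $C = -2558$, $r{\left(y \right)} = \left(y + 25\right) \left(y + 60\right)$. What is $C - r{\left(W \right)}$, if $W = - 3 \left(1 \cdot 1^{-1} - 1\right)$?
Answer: $-4058$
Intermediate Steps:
$W = 0$ ($W = - 3 \left(1 \cdot 1 - 1\right) = - 3 \left(1 - 1\right) = \left(-3\right) 0 = 0$)
$r{\left(y \right)} = \left(25 + y\right) \left(60 + y\right)$
$C - r{\left(W \right)} = -2558 - \left(1500 + 0^{2} + 85 \cdot 0\right) = -2558 - \left(1500 + 0 + 0\right) = -2558 - 1500 = -4058$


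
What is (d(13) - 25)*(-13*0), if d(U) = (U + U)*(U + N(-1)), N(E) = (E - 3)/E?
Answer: 0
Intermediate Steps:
N(E) = (-3 + E)/E
d(U) = 2*U*(4 + U) (d(U) = (U + U)*(U + (-3 - 1)/(-1)) = (2*U)*(U - 1*(-4)) = (2*U)*(U + 4) = (2*U)*(4 + U) = 2*U*(4 + U))
(d(13) - 25)*(-13*0) = (2*13*(4 + 13) - 25)*(-13*0) = (2*13*17 - 25)*0 = (442 - 25)*0 = 417*0 = 0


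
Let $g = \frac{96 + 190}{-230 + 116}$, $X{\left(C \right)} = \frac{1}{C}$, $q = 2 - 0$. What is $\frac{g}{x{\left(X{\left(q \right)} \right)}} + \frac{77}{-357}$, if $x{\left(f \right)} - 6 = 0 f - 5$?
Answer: $- \frac{880}{323} \approx -2.7245$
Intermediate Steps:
$q = 2$ ($q = 2 + 0 = 2$)
$g = - \frac{143}{57}$ ($g = \frac{286}{-114} = 286 \left(- \frac{1}{114}\right) = - \frac{143}{57} \approx -2.5088$)
$x{\left(f \right)} = 1$ ($x{\left(f \right)} = 6 - \left(5 + 0 f\right) = 6 + \left(0 - 5\right) = 6 - 5 = 1$)
$\frac{g}{x{\left(X{\left(q \right)} \right)}} + \frac{77}{-357} = - \frac{143}{57 \cdot 1} + \frac{77}{-357} = \left(- \frac{143}{57}\right) 1 + 77 \left(- \frac{1}{357}\right) = - \frac{143}{57} - \frac{11}{51} = - \frac{880}{323}$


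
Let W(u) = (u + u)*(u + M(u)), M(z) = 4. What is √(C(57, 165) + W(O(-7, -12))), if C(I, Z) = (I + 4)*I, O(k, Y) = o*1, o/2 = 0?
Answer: √3477 ≈ 58.966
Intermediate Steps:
o = 0 (o = 2*0 = 0)
O(k, Y) = 0 (O(k, Y) = 0*1 = 0)
C(I, Z) = I*(4 + I) (C(I, Z) = (4 + I)*I = I*(4 + I))
W(u) = 2*u*(4 + u) (W(u) = (u + u)*(u + 4) = (2*u)*(4 + u) = 2*u*(4 + u))
√(C(57, 165) + W(O(-7, -12))) = √(57*(4 + 57) + 2*0*(4 + 0)) = √(57*61 + 2*0*4) = √(3477 + 0) = √3477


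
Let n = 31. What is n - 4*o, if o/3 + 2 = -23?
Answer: 331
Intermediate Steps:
o = -75 (o = -6 + 3*(-23) = -6 - 69 = -75)
n - 4*o = 31 - 4*(-75) = 31 + 300 = 331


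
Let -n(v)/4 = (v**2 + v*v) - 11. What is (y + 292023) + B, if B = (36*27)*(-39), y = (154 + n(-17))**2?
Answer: 4723111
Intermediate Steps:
n(v) = 44 - 8*v**2 (n(v) = -4*((v**2 + v*v) - 11) = -4*((v**2 + v**2) - 11) = -4*(2*v**2 - 11) = -4*(-11 + 2*v**2) = 44 - 8*v**2)
y = 4468996 (y = (154 + (44 - 8*(-17)**2))**2 = (154 + (44 - 8*289))**2 = (154 + (44 - 2312))**2 = (154 - 2268)**2 = (-2114)**2 = 4468996)
B = -37908 (B = 972*(-39) = -37908)
(y + 292023) + B = (4468996 + 292023) - 37908 = 4761019 - 37908 = 4723111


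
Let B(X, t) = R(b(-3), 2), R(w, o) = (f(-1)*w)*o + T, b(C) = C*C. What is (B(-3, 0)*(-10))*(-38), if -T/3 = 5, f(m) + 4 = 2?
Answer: -19380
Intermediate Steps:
f(m) = -2 (f(m) = -4 + 2 = -2)
T = -15 (T = -3*5 = -15)
b(C) = C²
R(w, o) = -15 - 2*o*w (R(w, o) = (-2*w)*o - 15 = -2*o*w - 15 = -15 - 2*o*w)
B(X, t) = -51 (B(X, t) = -15 - 2*2*(-3)² = -15 - 2*2*9 = -15 - 36 = -51)
(B(-3, 0)*(-10))*(-38) = -51*(-10)*(-38) = 510*(-38) = -19380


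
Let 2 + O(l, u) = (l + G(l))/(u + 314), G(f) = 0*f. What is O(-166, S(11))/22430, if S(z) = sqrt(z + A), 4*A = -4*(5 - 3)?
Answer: -80/711031 ≈ -0.00011251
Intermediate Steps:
A = -2 (A = (-4*(5 - 3))/4 = (-4*2)/4 = (1/4)*(-8) = -2)
G(f) = 0
S(z) = sqrt(-2 + z) (S(z) = sqrt(z - 2) = sqrt(-2 + z))
O(l, u) = -2 + l/(314 + u) (O(l, u) = -2 + (l + 0)/(u + 314) = -2 + l/(314 + u))
O(-166, S(11))/22430 = ((-628 - 166 - 2*sqrt(-2 + 11))/(314 + sqrt(-2 + 11)))/22430 = ((-628 - 166 - 2*sqrt(9))/(314 + sqrt(9)))*(1/22430) = ((-628 - 166 - 2*3)/(314 + 3))*(1/22430) = ((-628 - 166 - 6)/317)*(1/22430) = ((1/317)*(-800))*(1/22430) = -800/317*1/22430 = -80/711031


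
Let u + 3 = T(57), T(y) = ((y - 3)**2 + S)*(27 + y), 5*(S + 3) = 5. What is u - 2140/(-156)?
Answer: 9546682/39 ≈ 2.4479e+5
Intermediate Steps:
S = -2 (S = -3 + (1/5)*5 = -3 + 1 = -2)
T(y) = (-2 + (-3 + y)**2)*(27 + y) (T(y) = ((y - 3)**2 - 2)*(27 + y) = ((-3 + y)**2 - 2)*(27 + y) = (-2 + (-3 + y)**2)*(27 + y))
u = 244773 (u = -3 + (189 + 57**3 - 155*57 + 21*57**2) = -3 + (189 + 185193 - 8835 + 21*3249) = -3 + (189 + 185193 - 8835 + 68229) = -3 + 244776 = 244773)
u - 2140/(-156) = 244773 - 2140/(-156) = 244773 - 2140*(-1/156) = 244773 + 535/39 = 9546682/39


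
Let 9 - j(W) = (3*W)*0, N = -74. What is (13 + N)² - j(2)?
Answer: 3712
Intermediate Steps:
j(W) = 9 (j(W) = 9 - 3*W*0 = 9 - 1*0 = 9 + 0 = 9)
(13 + N)² - j(2) = (13 - 74)² - 1*9 = (-61)² - 9 = 3721 - 9 = 3712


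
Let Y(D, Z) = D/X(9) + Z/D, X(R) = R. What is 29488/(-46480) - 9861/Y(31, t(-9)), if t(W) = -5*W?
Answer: -7994808733/3968230 ≈ -2014.7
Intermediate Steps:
Y(D, Z) = D/9 + Z/D
29488/(-46480) - 9861/Y(31, t(-9)) = 29488/(-46480) - 9861/((⅑)*31 - 5*(-9)/31) = 29488*(-1/46480) - 9861/(31/9 + 45*(1/31)) = -1843/2905 - 9861/(31/9 + 45/31) = -1843/2905 - 9861/1366/279 = -1843/2905 - 9861*279/1366 = -1843/2905 - 2751219/1366 = -7994808733/3968230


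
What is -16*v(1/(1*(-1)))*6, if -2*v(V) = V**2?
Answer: 48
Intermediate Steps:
v(V) = -V**2/2
-16*v(1/(1*(-1)))*6 = -(-8)*(1/(1*(-1)))**2*6 = -(-8)*(1/(-1))**2*6 = -(-8)*(1*(-1))**2*6 = -(-8)*(-1)**2*6 = -(-8)*6 = -16*(-1/2)*6 = 8*6 = 48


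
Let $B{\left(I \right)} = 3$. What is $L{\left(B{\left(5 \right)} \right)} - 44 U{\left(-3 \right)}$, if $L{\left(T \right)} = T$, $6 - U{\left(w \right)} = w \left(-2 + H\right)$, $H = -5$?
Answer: $663$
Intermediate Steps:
$U{\left(w \right)} = 6 + 7 w$ ($U{\left(w \right)} = 6 - w \left(-2 - 5\right) = 6 - w \left(-7\right) = 6 - - 7 w = 6 + 7 w$)
$L{\left(B{\left(5 \right)} \right)} - 44 U{\left(-3 \right)} = 3 - 44 \left(6 + 7 \left(-3\right)\right) = 3 - 44 \left(6 - 21\right) = 3 - -660 = 3 + 660 = 663$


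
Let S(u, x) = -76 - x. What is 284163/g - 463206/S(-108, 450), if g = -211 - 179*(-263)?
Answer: 3643013689/4108586 ≈ 886.68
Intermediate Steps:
g = 46866 (g = -211 + 47077 = 46866)
284163/g - 463206/S(-108, 450) = 284163/46866 - 463206/(-76 - 1*450) = 284163*(1/46866) - 463206/(-76 - 450) = 94721/15622 - 463206/(-526) = 94721/15622 - 463206*(-1/526) = 94721/15622 + 231603/263 = 3643013689/4108586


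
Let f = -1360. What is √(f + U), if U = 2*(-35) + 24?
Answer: I*√1406 ≈ 37.497*I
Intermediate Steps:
U = -46 (U = -70 + 24 = -46)
√(f + U) = √(-1360 - 46) = √(-1406) = I*√1406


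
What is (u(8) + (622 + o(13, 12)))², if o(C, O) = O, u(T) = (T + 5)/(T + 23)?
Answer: 386790889/961 ≈ 4.0249e+5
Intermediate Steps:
u(T) = (5 + T)/(23 + T)
(u(8) + (622 + o(13, 12)))² = ((5 + 8)/(23 + 8) + (622 + 12))² = (13/31 + 634)² = (19667/31)² = 386790889/961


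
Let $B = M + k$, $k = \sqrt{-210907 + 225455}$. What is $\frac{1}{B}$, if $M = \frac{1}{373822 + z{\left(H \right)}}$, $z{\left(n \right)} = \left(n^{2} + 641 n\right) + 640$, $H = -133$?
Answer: $- \frac{306898}{1370223491213391} + \frac{188372764808 \sqrt{3637}}{1370223491213391} \approx 0.0082908$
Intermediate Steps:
$z{\left(n \right)} = 640 + n^{2} + 641 n$
$k = 2 \sqrt{3637}$ ($k = \sqrt{14548} = 2 \sqrt{3637} \approx 120.62$)
$M = \frac{1}{306898}$ ($M = \frac{1}{373822 + \left(640 + \left(-133\right)^{2} + 641 \left(-133\right)\right)} = \frac{1}{373822 + \left(640 + 17689 - 85253\right)} = \frac{1}{373822 - 66924} = \frac{1}{306898} \approx 3.2584 \cdot 10^{-6}$)
$B = \frac{1}{306898} + 2 \sqrt{3637} \approx 120.62$
$\frac{1}{B} = \frac{1}{\frac{1}{306898} + 2 \sqrt{3637}}$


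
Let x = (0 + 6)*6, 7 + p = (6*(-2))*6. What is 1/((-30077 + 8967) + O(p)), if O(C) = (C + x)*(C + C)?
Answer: -1/14316 ≈ -6.9852e-5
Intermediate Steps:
p = -79 (p = -7 + (6*(-2))*6 = -7 - 12*6 = -7 - 72 = -79)
x = 36 (x = 6*6 = 36)
O(C) = 2*C*(36 + C) (O(C) = (C + 36)*(C + C) = (36 + C)*(2*C) = 2*C*(36 + C))
1/((-30077 + 8967) + O(p)) = 1/((-30077 + 8967) + 2*(-79)*(36 - 79)) = 1/(-21110 + 2*(-79)*(-43)) = 1/(-21110 + 6794) = 1/(-14316) = -1/14316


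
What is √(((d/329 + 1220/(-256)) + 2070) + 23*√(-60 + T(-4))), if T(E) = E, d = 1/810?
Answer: √(28971177257015 + 2581158182400*I)/118440 ≈ 45.49 + 2.0224*I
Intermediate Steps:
d = 1/810 ≈ 0.0012346
√(((d/329 + 1220/(-256)) + 2070) + 23*√(-60 + T(-4))) = √((((1/810)/329 + 1220/(-256)) + 2070) + 23*√(-60 - 4)) = √((((1/810)*(1/329) + 1220*(-1/256)) + 2070) + 23*√(-64)) = √(((1/266490 - 305/64) + 2070) + 23*(8*I)) = √((-40639693/8527680 + 2070) + 184*I) = √(17611657907/8527680 + 184*I)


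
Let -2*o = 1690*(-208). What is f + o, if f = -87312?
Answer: 88448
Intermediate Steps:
o = 175760 (o = -845*(-208) = -1/2*(-351520) = 175760)
f + o = -87312 + 175760 = 88448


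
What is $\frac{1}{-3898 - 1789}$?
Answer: $- \frac{1}{5687} \approx -0.00017584$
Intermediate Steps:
$\frac{1}{-3898 - 1789} = \frac{1}{-5687} = - \frac{1}{5687}$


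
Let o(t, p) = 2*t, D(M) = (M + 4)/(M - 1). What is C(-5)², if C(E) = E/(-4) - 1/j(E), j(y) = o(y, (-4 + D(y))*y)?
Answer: 729/400 ≈ 1.8225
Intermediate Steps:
D(M) = (4 + M)/(-1 + M)
j(y) = 2*y
C(E) = -1/(2*E) - E/4 (C(E) = E/(-4) - 1/(2*E) = E*(-¼) - 1/(2*E) = -E/4 - 1/(2*E) = -1/(2*E) - E/4)
C(-5)² = ((¼)*(-2 - 1*(-5)²)/(-5))² = ((¼)*(-⅕)*(-2 - 1*25))² = ((¼)*(-⅕)*(-2 - 25))² = ((¼)*(-⅕)*(-27))² = (27/20)² = 729/400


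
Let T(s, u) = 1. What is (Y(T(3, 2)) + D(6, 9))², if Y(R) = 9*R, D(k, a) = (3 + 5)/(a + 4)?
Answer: 15625/169 ≈ 92.456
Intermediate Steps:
D(k, a) = 8/(4 + a)
(Y(T(3, 2)) + D(6, 9))² = (9*1 + 8/(4 + 9))² = (9 + 8/13)² = (125/13)² = 15625/169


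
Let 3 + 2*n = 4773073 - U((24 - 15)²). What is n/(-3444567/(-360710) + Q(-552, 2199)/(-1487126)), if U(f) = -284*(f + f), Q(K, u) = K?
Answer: 8393037978678110/33264313353 ≈ 2.5231e+5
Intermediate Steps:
U(f) = -568*f
n = 2409539 (n = -3/2 + (4773073 - (-568)*(24 - 15)²)/2 = -3/2 + (4773073 - (-568)*9²)/2 = -3/2 + (4773073 - (-568)*81)/2 = -3/2 + (4773073 - 1*(-46008))/2 = -3/2 + (4773073 + 46008)/2 = -3/2 + (½)*4819081 = -3/2 + 4819081/2 = 2409539)
n/(-3444567/(-360710) + Q(-552, 2199)/(-1487126)) = 2409539/(-3444567/(-360710) - 552/(-1487126)) = 2409539/(-3444567*(-1/360710) - 552*(-1/1487126)) = 2409539/(492081/51530 + 276/743563) = 2409539/(365907446883/38315801390) = 2409539*(38315801390/365907446883) = 8393037978678110/33264313353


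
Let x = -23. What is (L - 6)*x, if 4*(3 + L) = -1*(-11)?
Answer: 575/4 ≈ 143.75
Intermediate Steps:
L = -¼ (L = -3 + (-1*(-11))/4 = -3 + (¼)*11 = -3 + 11/4 = -¼ ≈ -0.25000)
(L - 6)*x = (-¼ - 6)*(-23) = -25/4*(-23) = 575/4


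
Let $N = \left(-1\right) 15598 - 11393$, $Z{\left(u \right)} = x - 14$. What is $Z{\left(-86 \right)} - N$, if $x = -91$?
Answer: $26886$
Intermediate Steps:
$Z{\left(u \right)} = -105$ ($Z{\left(u \right)} = -91 - 14 = -105$)
$N = -26991$ ($N = -15598 - 11393 = -26991$)
$Z{\left(-86 \right)} - N = -105 - -26991 = -105 + 26991 = 26886$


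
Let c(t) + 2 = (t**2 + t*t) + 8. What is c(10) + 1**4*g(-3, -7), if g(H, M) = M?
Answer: 199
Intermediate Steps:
c(t) = 6 + 2*t**2 (c(t) = -2 + ((t**2 + t*t) + 8) = -2 + ((t**2 + t**2) + 8) = -2 + (2*t**2 + 8) = -2 + (8 + 2*t**2) = 6 + 2*t**2)
c(10) + 1**4*g(-3, -7) = (6 + 2*10**2) + 1**4*(-7) = (6 + 2*100) + 1*(-7) = (6 + 200) - 7 = 206 - 7 = 199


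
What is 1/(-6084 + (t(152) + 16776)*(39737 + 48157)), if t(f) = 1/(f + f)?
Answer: 8/11796031593 ≈ 6.7819e-10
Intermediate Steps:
t(f) = 1/(2*f)
1/(-6084 + (t(152) + 16776)*(39737 + 48157)) = 1/(-6084 + ((1/2)/152 + 16776)*(39737 + 48157)) = 1/(-6084 + ((1/2)*(1/152) + 16776)*87894) = 1/(-6084 + (1/304 + 16776)*87894) = 1/(-6084 + (5099905/304)*87894) = 1/(-6084 + 11796080265/8) = 1/(11796031593/8) = 8/11796031593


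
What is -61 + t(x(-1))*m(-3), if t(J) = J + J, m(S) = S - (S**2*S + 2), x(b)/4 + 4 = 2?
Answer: -413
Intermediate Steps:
x(b) = -8 (x(b) = -16 + 4*2 = -16 + 8 = -8)
m(S) = -2 + S - S**3 (m(S) = S - (S**3 + 2) = S - (2 + S**3) = S + (-2 - S**3) = -2 + S - S**3)
t(J) = 2*J
-61 + t(x(-1))*m(-3) = -61 + (2*(-8))*(-2 - 3 - 1*(-3)**3) = -61 - 16*(-2 - 3 - 1*(-27)) = -61 - 16*(-2 - 3 + 27) = -61 - 16*22 = -61 - 352 = -413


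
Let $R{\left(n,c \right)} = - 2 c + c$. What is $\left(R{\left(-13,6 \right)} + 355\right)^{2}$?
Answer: $121801$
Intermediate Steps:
$R{\left(n,c \right)} = - c$
$\left(R{\left(-13,6 \right)} + 355\right)^{2} = \left(\left(-1\right) 6 + 355\right)^{2} = \left(-6 + 355\right)^{2} = 349^{2} = 121801$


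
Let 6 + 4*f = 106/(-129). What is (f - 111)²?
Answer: 211382521/16641 ≈ 12703.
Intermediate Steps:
f = -220/129 (f = -3/2 + (106/(-129))/4 = -3/2 + (106*(-1/129))/4 = -3/2 + (¼)*(-106/129) = -3/2 - 53/258 = -220/129 ≈ -1.7054)
(f - 111)² = (-220/129 - 111)² = (-14539/129)² = 211382521/16641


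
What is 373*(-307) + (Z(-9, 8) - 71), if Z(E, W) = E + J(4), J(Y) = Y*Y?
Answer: -114575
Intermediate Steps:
J(Y) = Y²
Z(E, W) = 16 + E (Z(E, W) = E + 4² = E + 16 = 16 + E)
373*(-307) + (Z(-9, 8) - 71) = 373*(-307) + ((16 - 9) - 71) = -114511 + (7 - 71) = -114511 - 64 = -114575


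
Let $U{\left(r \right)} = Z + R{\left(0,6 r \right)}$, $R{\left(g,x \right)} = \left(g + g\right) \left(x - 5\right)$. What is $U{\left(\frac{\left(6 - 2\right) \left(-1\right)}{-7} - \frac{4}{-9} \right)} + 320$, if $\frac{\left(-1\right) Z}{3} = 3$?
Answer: $311$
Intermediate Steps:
$R{\left(g,x \right)} = 2 g \left(-5 + x\right)$
$Z = -9$ ($Z = \left(-3\right) 3 = -9$)
$U{\left(r \right)} = -9$ ($U{\left(r \right)} = -9 + 2 \cdot 0 \left(-5 + 6 r\right) = -9 + 0 = -9$)
$U{\left(\frac{\left(6 - 2\right) \left(-1\right)}{-7} - \frac{4}{-9} \right)} + 320 = -9 + 320 = 311$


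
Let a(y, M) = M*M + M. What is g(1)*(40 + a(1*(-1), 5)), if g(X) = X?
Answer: 70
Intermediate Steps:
a(y, M) = M + M**2 (a(y, M) = M**2 + M = M + M**2)
g(1)*(40 + a(1*(-1), 5)) = 1*(40 + 5*(1 + 5)) = 1*(40 + 5*6) = 1*(40 + 30) = 1*70 = 70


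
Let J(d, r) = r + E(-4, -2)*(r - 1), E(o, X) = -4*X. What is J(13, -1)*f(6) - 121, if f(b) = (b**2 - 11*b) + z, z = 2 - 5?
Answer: 440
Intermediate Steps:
z = -3
J(d, r) = -8 + 9*r (J(d, r) = r + (-4*(-2))*(r - 1) = r + 8*(-1 + r) = r + (-8 + 8*r) = -8 + 9*r)
f(b) = -3 + b**2 - 11*b (f(b) = (b**2 - 11*b) - 3 = -3 + b**2 - 11*b)
J(13, -1)*f(6) - 121 = (-8 + 9*(-1))*(-3 + 6**2 - 11*6) - 121 = (-8 - 9)*(-3 + 36 - 66) - 121 = -17*(-33) - 121 = 561 - 121 = 440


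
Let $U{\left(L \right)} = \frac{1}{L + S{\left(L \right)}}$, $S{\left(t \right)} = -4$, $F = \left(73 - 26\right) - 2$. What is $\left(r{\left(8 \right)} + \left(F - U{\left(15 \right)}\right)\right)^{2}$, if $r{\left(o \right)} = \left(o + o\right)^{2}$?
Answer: $\frac{10956100}{121} \approx 90546.0$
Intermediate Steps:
$F = 45$ ($F = 47 - 2 = 45$)
$r{\left(o \right)} = 4 o^{2}$ ($r{\left(o \right)} = \left(2 o\right)^{2} = 4 o^{2}$)
$U{\left(L \right)} = \frac{1}{-4 + L}$ ($U{\left(L \right)} = \frac{1}{L - 4} = \frac{1}{-4 + L}$)
$\left(r{\left(8 \right)} + \left(F - U{\left(15 \right)}\right)\right)^{2} = \left(4 \cdot 8^{2} + \left(45 - \frac{1}{-4 + 15}\right)\right)^{2} = \left(4 \cdot 64 + \left(45 - \frac{1}{11}\right)\right)^{2} = \left(256 + \left(45 - \frac{1}{11}\right)\right)^{2} = \left(256 + \frac{494}{11}\right)^{2} = \left(\frac{3310}{11}\right)^{2} = \frac{10956100}{121}$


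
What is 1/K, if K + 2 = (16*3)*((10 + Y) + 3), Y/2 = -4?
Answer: 1/238 ≈ 0.0042017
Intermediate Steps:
Y = -8 (Y = 2*(-4) = -8)
K = 238 (K = -2 + (16*3)*((10 - 8) + 3) = -2 + 48*(2 + 3) = -2 + 48*5 = -2 + 240 = 238)
1/K = 1/238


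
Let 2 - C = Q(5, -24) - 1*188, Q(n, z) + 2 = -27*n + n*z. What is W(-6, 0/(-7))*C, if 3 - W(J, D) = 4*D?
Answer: 1341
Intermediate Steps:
Q(n, z) = -2 - 27*n + n*z (Q(n, z) = -2 + (-27*n + n*z) = -2 - 27*n + n*z)
W(J, D) = 3 - 4*D
C = 447 (C = 2 - ((-2 - 27*5 + 5*(-24)) - 1*188) = 2 - ((-2 - 135 - 120) - 188) = 2 - (-257 - 188) = 2 - 1*(-445) = 2 + 445 = 447)
W(-6, 0/(-7))*C = (3 - 0/(-7))*447 = (3 - 0*(-1)/7)*447 = (3 - 4*0)*447 = (3 + 0)*447 = 3*447 = 1341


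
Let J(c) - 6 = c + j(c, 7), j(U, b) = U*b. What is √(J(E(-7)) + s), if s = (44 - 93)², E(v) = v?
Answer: √2351 ≈ 48.487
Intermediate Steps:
J(c) = 6 + 8*c (J(c) = 6 + (c + c*7) = 6 + (c + 7*c) = 6 + 8*c)
s = 2401 (s = (-49)² = 2401)
√(J(E(-7)) + s) = √((6 + 8*(-7)) + 2401) = √((6 - 56) + 2401) = √(-50 + 2401) = √2351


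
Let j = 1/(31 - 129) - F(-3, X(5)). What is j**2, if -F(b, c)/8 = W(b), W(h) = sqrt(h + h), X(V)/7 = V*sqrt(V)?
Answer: (1 - 784*I*sqrt(6))**2/9604 ≈ -384.0 - 0.39992*I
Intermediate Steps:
X(V) = 7*V**(3/2) (X(V) = 7*(V*sqrt(V)) = 7*V**(3/2))
W(h) = sqrt(2)*sqrt(h) (W(h) = sqrt(2*h) = sqrt(2)*sqrt(h))
F(b, c) = -8*sqrt(2)*sqrt(b)
j = -1/98 + 8*I*sqrt(6) (j = 1/(31 - 129) - (-8)*sqrt(2)*sqrt(-3) = 1/(-98) - (-8)*sqrt(2)*I*sqrt(3) = -1/98 - (-8)*I*sqrt(6) = -1/98 + 8*I*sqrt(6) ≈ -0.010204 + 19.596*I)
j**2 = (-1/98 + 8*I*sqrt(6))**2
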